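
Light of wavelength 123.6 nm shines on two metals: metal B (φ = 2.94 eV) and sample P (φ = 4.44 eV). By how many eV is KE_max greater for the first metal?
1.5000 eV

Using KE_max = hc/λ - φ for each metal:

Photon energy: E = hc/λ = 10.0311 eV

For metal B (φ₁ = 2.94 eV):
KE₁ = E - φ₁ = 10.0311 - 2.94 = 7.0911 eV

For sample P (φ₂ = 4.44 eV):
KE₂ = E - φ₂ = 10.0311 - 4.44 = 5.5911 eV

Difference:
ΔKE = KE₁ - KE₂ = 7.0911 - 5.5911 = 1.5000 eV

Note: The difference equals the difference in work functions: 4.44 - 2.94 = 1.50 eV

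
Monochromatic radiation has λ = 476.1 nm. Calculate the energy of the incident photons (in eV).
2.6042 eV

Using E = hf = hc/λ:

E = hc/λ = (6.626×10⁻³⁴ J·s)(3×10⁸ m/s) / (476.1×10⁻⁹ m)
E = 2.6042 eV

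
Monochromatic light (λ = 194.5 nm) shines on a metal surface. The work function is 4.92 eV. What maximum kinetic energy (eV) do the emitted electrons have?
1.4545 eV

Using Einstein's photoelectric equation: KE_max = hf - φ = hc/λ - φ

First, calculate the photon energy:
E_photon = hc/λ = (6.626×10⁻³⁴ J·s)(3×10⁸ m/s) / (194.5×10⁻⁹ m)
E_photon = 6.3745 eV

Then, the maximum kinetic energy:
KE_max = E_photon - φ = 6.3745 eV - 4.92 eV = 1.4545 eV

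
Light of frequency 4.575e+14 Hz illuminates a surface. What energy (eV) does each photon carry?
1.8921 eV

Using E = hf:

E = hf = (6.626×10⁻³⁴ J·s)(4.575e+14 Hz)
E = 1.8921 eV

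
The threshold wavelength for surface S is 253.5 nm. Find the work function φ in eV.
4.89 eV

At the threshold wavelength, photon energy equals work function:
φ = hc/λ₀

Calculating:
φ = (6.626×10⁻³⁴ J·s)(3×10⁸ m/s) / (253.5×10⁻⁹ m)
φ = 4.89 eV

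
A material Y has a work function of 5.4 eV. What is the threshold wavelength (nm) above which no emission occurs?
229.60 nm

The threshold wavelength is when the photon energy equals the work function:
hc/λ₀ = φ

Solving for λ₀:
λ₀ = hc/φ = (6.626×10⁻³⁴ J·s)(3×10⁸ m/s) / (5.4 eV × 1.602×10⁻¹⁹ J/eV)
λ₀ = 229.60 nm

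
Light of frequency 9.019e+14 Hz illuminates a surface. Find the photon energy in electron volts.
3.7300 eV

Using E = hf:

E = hf = (6.626×10⁻³⁴ J·s)(9.019e+14 Hz)
E = 3.7300 eV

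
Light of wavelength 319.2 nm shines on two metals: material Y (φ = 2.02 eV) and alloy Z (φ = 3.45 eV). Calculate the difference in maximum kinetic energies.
1.4300 eV

Using KE_max = hc/λ - φ for each metal:

Photon energy: E = hc/λ = 3.8842 eV

For material Y (φ₁ = 2.02 eV):
KE₁ = E - φ₁ = 3.8842 - 2.02 = 1.8642 eV

For alloy Z (φ₂ = 3.45 eV):
KE₂ = E - φ₂ = 3.8842 - 3.45 = 0.4342 eV

Difference:
ΔKE = KE₁ - KE₂ = 1.8642 - 0.4342 = 1.4300 eV

Note: The difference equals the difference in work functions: 3.45 - 2.02 = 1.43 eV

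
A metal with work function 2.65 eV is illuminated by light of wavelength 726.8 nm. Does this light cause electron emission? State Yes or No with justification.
No

For photoemission, the photon energy must exceed the work function.

Photon energy: E = hc/λ = 1.7059 eV
Work function: φ = 2.65 eV

Since E_photon (1.7059 eV) < φ (2.65 eV), photoemission will NOT occur.
The threshold wavelength is λ₀ = hc/φ = 467.9 nm.
Since 726.8 nm > 467.9 nm, the photons lack sufficient energy.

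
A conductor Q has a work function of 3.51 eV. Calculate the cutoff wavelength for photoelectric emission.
353.23 nm

The threshold wavelength is when the photon energy equals the work function:
hc/λ₀ = φ

Solving for λ₀:
λ₀ = hc/φ = (6.626×10⁻³⁴ J·s)(3×10⁸ m/s) / (3.51 eV × 1.602×10⁻¹⁹ J/eV)
λ₀ = 353.23 nm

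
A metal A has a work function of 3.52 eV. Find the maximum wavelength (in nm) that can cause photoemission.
352.23 nm

The threshold wavelength is when the photon energy equals the work function:
hc/λ₀ = φ

Solving for λ₀:
λ₀ = hc/φ = (6.626×10⁻³⁴ J·s)(3×10⁸ m/s) / (3.52 eV × 1.602×10⁻¹⁹ J/eV)
λ₀ = 352.23 nm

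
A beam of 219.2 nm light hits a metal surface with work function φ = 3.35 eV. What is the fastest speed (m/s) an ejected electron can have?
9.0069e+05 m/s

First, find the maximum kinetic energy:
E_photon = hc/λ = 5.6562 eV
KE_max = E_photon - φ = 5.6562 - 3.35 = 2.3062 eV

Convert to Joules: KE_max = 2.3062 × 1.602×10⁻¹⁹ J = 3.6950e-19 J

Then use KE = ½mv² to find velocity:
v = √(2·KE/m) = √(2 × 3.6950e-19 J / 9.109e-31 kg)
v = 9.0069e+05 m/s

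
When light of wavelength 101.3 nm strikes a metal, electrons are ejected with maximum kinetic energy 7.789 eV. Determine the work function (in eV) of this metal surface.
4.45 eV

From Einstein's photoelectric equation: KE_max = hf - φ = hc/λ - φ

Rearranging for φ:
φ = hc/λ - KE_max

Calculate photon energy:
E_photon = hc/λ = 12.2393 eV

Therefore:
φ = 12.2393 - 7.789 = 4.45 eV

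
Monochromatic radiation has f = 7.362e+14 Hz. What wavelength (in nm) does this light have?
407.22 nm

Using the wave equation: c = fλ

Solving for wavelength:
λ = c/f = (3×10⁸ m/s) / (7.362e+14 Hz)
λ = 407.22 nm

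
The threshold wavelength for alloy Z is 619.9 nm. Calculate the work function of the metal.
2.00 eV

At the threshold wavelength, photon energy equals work function:
φ = hc/λ₀

Calculating:
φ = (6.626×10⁻³⁴ J·s)(3×10⁸ m/s) / (619.9×10⁻⁹ m)
φ = 2.00 eV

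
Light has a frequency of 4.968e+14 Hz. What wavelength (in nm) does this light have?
603.45 nm

Using the wave equation: c = fλ

Solving for wavelength:
λ = c/f = (3×10⁸ m/s) / (4.968e+14 Hz)
λ = 603.45 nm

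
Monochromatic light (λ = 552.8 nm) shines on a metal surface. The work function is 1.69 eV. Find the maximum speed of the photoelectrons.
4.4099e+05 m/s

First, find the maximum kinetic energy:
E_photon = hc/λ = 2.2428 eV
KE_max = E_photon - φ = 2.2428 - 1.69 = 0.5528 eV

Convert to Joules: KE_max = 0.5528 × 1.602×10⁻¹⁹ J = 8.8575e-20 J

Then use KE = ½mv² to find velocity:
v = √(2·KE/m) = √(2 × 8.8575e-20 J / 9.109e-31 kg)
v = 4.4099e+05 m/s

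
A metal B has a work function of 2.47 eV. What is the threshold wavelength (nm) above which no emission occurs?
501.96 nm

The threshold wavelength is when the photon energy equals the work function:
hc/λ₀ = φ

Solving for λ₀:
λ₀ = hc/φ = (6.626×10⁻³⁴ J·s)(3×10⁸ m/s) / (2.47 eV × 1.602×10⁻¹⁹ J/eV)
λ₀ = 501.96 nm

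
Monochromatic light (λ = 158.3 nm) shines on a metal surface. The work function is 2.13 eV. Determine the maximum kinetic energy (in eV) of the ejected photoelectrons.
5.7022 eV

Using Einstein's photoelectric equation: KE_max = hf - φ = hc/λ - φ

First, calculate the photon energy:
E_photon = hc/λ = (6.626×10⁻³⁴ J·s)(3×10⁸ m/s) / (158.3×10⁻⁹ m)
E_photon = 7.8322 eV

Then, the maximum kinetic energy:
KE_max = E_photon - φ = 7.8322 eV - 2.13 eV = 5.7022 eV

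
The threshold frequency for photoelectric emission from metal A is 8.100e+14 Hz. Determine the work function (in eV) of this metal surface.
3.35 eV

At the threshold frequency, photon energy equals work function:
φ = hf₀

Calculating:
φ = (6.626×10⁻³⁴ J·s)(8.100e+14 Hz)
φ = 3.35 eV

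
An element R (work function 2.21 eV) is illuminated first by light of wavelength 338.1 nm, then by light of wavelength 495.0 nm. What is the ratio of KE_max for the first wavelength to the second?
4.9438

Using Einstein's equation: KE_max = hc/λ - φ

For λ₁ = 338.1 nm:
E₁ = hc/λ₁ = 3.6671 eV
KE₁ = E₁ - φ = 3.6671 - 2.21 = 1.4571 eV

For λ₂ = 495.0 nm:
E₂ = hc/λ₂ = 2.5047 eV
KE₂ = E₂ - φ = 2.5047 - 2.21 = 0.2947 eV

Ratio: KE₁/KE₂ = 1.4571/0.2947 = 4.9438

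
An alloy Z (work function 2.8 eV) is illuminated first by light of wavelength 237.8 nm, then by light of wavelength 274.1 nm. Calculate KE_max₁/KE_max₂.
1.4007

Using Einstein's equation: KE_max = hc/λ - φ

For λ₁ = 237.8 nm:
E₁ = hc/λ₁ = 5.2138 eV
KE₁ = E₁ - φ = 5.2138 - 2.8 = 2.4138 eV

For λ₂ = 274.1 nm:
E₂ = hc/λ₂ = 4.5233 eV
KE₂ = E₂ - φ = 4.5233 - 2.8 = 1.7233 eV

Ratio: KE₁/KE₂ = 2.4138/1.7233 = 1.4007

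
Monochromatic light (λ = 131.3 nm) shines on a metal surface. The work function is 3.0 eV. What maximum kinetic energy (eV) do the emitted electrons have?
6.4428 eV

Using Einstein's photoelectric equation: KE_max = hf - φ = hc/λ - φ

First, calculate the photon energy:
E_photon = hc/λ = (6.626×10⁻³⁴ J·s)(3×10⁸ m/s) / (131.3×10⁻⁹ m)
E_photon = 9.4428 eV

Then, the maximum kinetic energy:
KE_max = E_photon - φ = 9.4428 eV - 3.0 eV = 6.4428 eV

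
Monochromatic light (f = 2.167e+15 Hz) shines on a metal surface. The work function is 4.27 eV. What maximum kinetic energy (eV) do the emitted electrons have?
4.6920 eV

Using Einstein's photoelectric equation: KE_max = hf - φ

First, calculate the photon energy:
E_photon = hf = (6.626×10⁻³⁴ J·s)(2.167e+15 Hz)
E_photon = 8.9620 eV

Then, the maximum kinetic energy:
KE_max = E_photon - φ = 8.9620 eV - 4.27 eV = 4.6920 eV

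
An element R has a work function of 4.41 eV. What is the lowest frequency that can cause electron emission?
1.0663e+15 Hz

The threshold frequency is when the photon energy equals the work function:
hf₀ = φ

Solving for f₀:
f₀ = φ/h = (4.41 eV × 1.602×10⁻¹⁹ J/eV) / (6.626×10⁻³⁴ J·s)
f₀ = 1.0663e+15 Hz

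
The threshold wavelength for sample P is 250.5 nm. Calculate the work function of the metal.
4.95 eV

At the threshold wavelength, photon energy equals work function:
φ = hc/λ₀

Calculating:
φ = (6.626×10⁻³⁴ J·s)(3×10⁸ m/s) / (250.5×10⁻⁹ m)
φ = 4.95 eV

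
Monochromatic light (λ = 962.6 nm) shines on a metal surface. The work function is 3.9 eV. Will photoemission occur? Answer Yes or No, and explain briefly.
No

For photoemission, the photon energy must exceed the work function.

Photon energy: E = hc/λ = 1.2880 eV
Work function: φ = 3.9 eV

Since E_photon (1.2880 eV) < φ (3.9 eV), photoemission will NOT occur.
The threshold wavelength is λ₀ = hc/φ = 317.9 nm.
Since 962.6 nm > 317.9 nm, the photons lack sufficient energy.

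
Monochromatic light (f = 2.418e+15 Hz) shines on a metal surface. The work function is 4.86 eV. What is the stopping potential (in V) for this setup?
5.1400 V

The stopping potential V_s satisfies: eV_s = KE_max

First, find KE_max using Einstein's equation:
E_photon = hf = (6.626×10⁻³⁴ J·s)(2.418e+15 Hz) = 10.0000 eV
KE_max = E_photon - φ = 10.0000 - 4.86 = 5.1400 eV

Since eV_s = KE_max:
V_s = KE_max/e = 5.1400 V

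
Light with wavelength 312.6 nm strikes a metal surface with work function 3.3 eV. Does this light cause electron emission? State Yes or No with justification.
Yes

For photoemission, the photon energy must exceed the work function.

Photon energy: E = hc/λ = 3.9662 eV
Work function: φ = 3.3 eV

Since E_photon (3.9662 eV) > φ (3.3 eV), photoemission WILL occur.
The threshold wavelength is λ₀ = hc/φ = 375.7 nm.
Since 312.6 nm < 375.7 nm, the light has sufficient energy.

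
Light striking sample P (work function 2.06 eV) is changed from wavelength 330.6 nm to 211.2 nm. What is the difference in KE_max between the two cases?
2.1202 eV

Using Einstein's equation: KE_max = hc/λ - φ

For λ₁ = 330.6 nm:
KE₁ = hc/λ₁ - φ = 3.7503 - 2.06 = 1.6903 eV

For λ₂ = 211.2 nm:
KE₂ = hc/λ₂ - φ = 5.8705 - 2.06 = 3.8105 eV

Change in KE:
ΔKE = KE₂ - KE₁ = 3.8105 - 1.6903 = 2.1202 eV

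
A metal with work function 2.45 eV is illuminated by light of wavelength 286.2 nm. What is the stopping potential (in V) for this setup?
1.8821 V

The stopping potential V_s satisfies: eV_s = KE_max

First, find KE_max using Einstein's equation:
E_photon = hc/λ = 4.3321 eV
KE_max = E_photon - φ = 4.3321 - 2.45 = 1.8821 eV

Since eV_s = KE_max:
V_s = KE_max/e = 1.8821 V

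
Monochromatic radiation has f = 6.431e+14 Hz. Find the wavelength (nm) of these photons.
466.17 nm

Using the wave equation: c = fλ

Solving for wavelength:
λ = c/f = (3×10⁸ m/s) / (6.431e+14 Hz)
λ = 466.17 nm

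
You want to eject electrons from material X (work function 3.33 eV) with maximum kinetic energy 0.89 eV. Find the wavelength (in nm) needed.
293.80 nm

From Einstein's equation: KE_max = hc/λ - φ

Rearranging for λ:
hc/λ = KE_max + φ
λ = hc/(KE_max + φ)

Required photon energy:
E_photon = KE_max + φ = 0.89 + 3.33 = 4.22 eV

Required wavelength:
λ = hc/E_photon = (6.626×10⁻³⁴)(3×10⁸) / (4.22 × 1.602×10⁻¹⁹)
λ = 293.80 nm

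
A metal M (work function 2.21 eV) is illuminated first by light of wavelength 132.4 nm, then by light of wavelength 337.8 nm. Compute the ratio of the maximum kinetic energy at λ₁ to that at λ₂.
4.8991

Using Einstein's equation: KE_max = hc/λ - φ

For λ₁ = 132.4 nm:
E₁ = hc/λ₁ = 9.3644 eV
KE₁ = E₁ - φ = 9.3644 - 2.21 = 7.1544 eV

For λ₂ = 337.8 nm:
E₂ = hc/λ₂ = 3.6703 eV
KE₂ = E₂ - φ = 3.6703 - 2.21 = 1.4603 eV

Ratio: KE₁/KE₂ = 7.1544/1.4603 = 4.8991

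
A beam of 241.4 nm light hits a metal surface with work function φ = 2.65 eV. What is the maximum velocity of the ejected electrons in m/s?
9.3515e+05 m/s

First, find the maximum kinetic energy:
E_photon = hc/λ = 5.1360 eV
KE_max = E_photon - φ = 5.1360 - 2.65 = 2.4860 eV

Convert to Joules: KE_max = 2.4860 × 1.602×10⁻¹⁹ J = 3.9831e-19 J

Then use KE = ½mv² to find velocity:
v = √(2·KE/m) = √(2 × 3.9831e-19 J / 9.109e-31 kg)
v = 9.3515e+05 m/s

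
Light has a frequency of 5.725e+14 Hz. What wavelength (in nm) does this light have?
523.65 nm

Using the wave equation: c = fλ

Solving for wavelength:
λ = c/f = (3×10⁸ m/s) / (5.725e+14 Hz)
λ = 523.65 nm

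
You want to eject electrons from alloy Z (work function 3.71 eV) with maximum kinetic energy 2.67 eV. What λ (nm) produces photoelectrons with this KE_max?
194.33 nm

From Einstein's equation: KE_max = hc/λ - φ

Rearranging for λ:
hc/λ = KE_max + φ
λ = hc/(KE_max + φ)

Required photon energy:
E_photon = KE_max + φ = 2.67 + 3.71 = 6.38 eV

Required wavelength:
λ = hc/E_photon = (6.626×10⁻³⁴)(3×10⁸) / (6.38 × 1.602×10⁻¹⁹)
λ = 194.33 nm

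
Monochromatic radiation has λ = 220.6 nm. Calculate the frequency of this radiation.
1.3590e+15 Hz

Using the wave equation: c = fλ

Solving for frequency:
f = c/λ = (3×10⁸ m/s) / (220.6×10⁻⁹ m)
f = 1.3590e+15 Hz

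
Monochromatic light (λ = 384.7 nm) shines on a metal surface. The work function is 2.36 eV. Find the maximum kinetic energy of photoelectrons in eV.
0.8629 eV

Using Einstein's photoelectric equation: KE_max = hf - φ = hc/λ - φ

First, calculate the photon energy:
E_photon = hc/λ = (6.626×10⁻³⁴ J·s)(3×10⁸ m/s) / (384.7×10⁻⁹ m)
E_photon = 3.2229 eV

Then, the maximum kinetic energy:
KE_max = E_photon - φ = 3.2229 eV - 2.36 eV = 0.8629 eV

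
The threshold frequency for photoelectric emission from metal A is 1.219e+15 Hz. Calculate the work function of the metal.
5.04 eV

At the threshold frequency, photon energy equals work function:
φ = hf₀

Calculating:
φ = (6.626×10⁻³⁴ J·s)(1.219e+15 Hz)
φ = 5.04 eV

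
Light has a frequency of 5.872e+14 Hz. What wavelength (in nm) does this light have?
510.55 nm

Using the wave equation: c = fλ

Solving for wavelength:
λ = c/f = (3×10⁸ m/s) / (5.872e+14 Hz)
λ = 510.55 nm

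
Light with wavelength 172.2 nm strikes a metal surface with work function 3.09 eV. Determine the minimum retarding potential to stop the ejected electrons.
4.1100 V

The stopping potential V_s satisfies: eV_s = KE_max

First, find KE_max using Einstein's equation:
E_photon = hc/λ = 7.2000 eV
KE_max = E_photon - φ = 7.2000 - 3.09 = 4.1100 eV

Since eV_s = KE_max:
V_s = KE_max/e = 4.1100 V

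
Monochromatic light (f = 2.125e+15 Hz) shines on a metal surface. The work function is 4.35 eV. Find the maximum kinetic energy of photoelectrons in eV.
4.4383 eV

Using Einstein's photoelectric equation: KE_max = hf - φ

First, calculate the photon energy:
E_photon = hf = (6.626×10⁻³⁴ J·s)(2.125e+15 Hz)
E_photon = 8.7883 eV

Then, the maximum kinetic energy:
KE_max = E_photon - φ = 8.7883 eV - 4.35 eV = 4.4383 eV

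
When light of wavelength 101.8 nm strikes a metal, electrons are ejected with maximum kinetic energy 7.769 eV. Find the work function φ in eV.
4.41 eV

From Einstein's photoelectric equation: KE_max = hf - φ = hc/λ - φ

Rearranging for φ:
φ = hc/λ - KE_max

Calculate photon energy:
E_photon = hc/λ = 12.1792 eV

Therefore:
φ = 12.1792 - 7.769 = 4.41 eV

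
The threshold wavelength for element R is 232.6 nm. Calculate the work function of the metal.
5.33 eV

At the threshold wavelength, photon energy equals work function:
φ = hc/λ₀

Calculating:
φ = (6.626×10⁻³⁴ J·s)(3×10⁸ m/s) / (232.6×10⁻⁹ m)
φ = 5.33 eV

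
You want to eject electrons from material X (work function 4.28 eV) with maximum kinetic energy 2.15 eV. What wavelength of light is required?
192.82 nm

From Einstein's equation: KE_max = hc/λ - φ

Rearranging for λ:
hc/λ = KE_max + φ
λ = hc/(KE_max + φ)

Required photon energy:
E_photon = KE_max + φ = 2.15 + 4.28 = 6.43 eV

Required wavelength:
λ = hc/E_photon = (6.626×10⁻³⁴)(3×10⁸) / (6.43 × 1.602×10⁻¹⁹)
λ = 192.82 nm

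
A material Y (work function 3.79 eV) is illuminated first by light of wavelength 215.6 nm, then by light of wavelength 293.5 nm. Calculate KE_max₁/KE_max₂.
4.5142

Using Einstein's equation: KE_max = hc/λ - φ

For λ₁ = 215.6 nm:
E₁ = hc/λ₁ = 5.7507 eV
KE₁ = E₁ - φ = 5.7507 - 3.79 = 1.9607 eV

For λ₂ = 293.5 nm:
E₂ = hc/λ₂ = 4.2243 eV
KE₂ = E₂ - φ = 4.2243 - 3.79 = 0.4343 eV

Ratio: KE₁/KE₂ = 1.9607/0.4343 = 4.5142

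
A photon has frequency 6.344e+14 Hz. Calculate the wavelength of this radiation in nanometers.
472.56 nm

Using the wave equation: c = fλ

Solving for wavelength:
λ = c/f = (3×10⁸ m/s) / (6.344e+14 Hz)
λ = 472.56 nm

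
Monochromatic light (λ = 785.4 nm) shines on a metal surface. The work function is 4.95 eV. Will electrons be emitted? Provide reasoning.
No

For photoemission, the photon energy must exceed the work function.

Photon energy: E = hc/λ = 1.5786 eV
Work function: φ = 4.95 eV

Since E_photon (1.5786 eV) < φ (4.95 eV), photoemission will NOT occur.
The threshold wavelength is λ₀ = hc/φ = 250.5 nm.
Since 785.4 nm > 250.5 nm, the photons lack sufficient energy.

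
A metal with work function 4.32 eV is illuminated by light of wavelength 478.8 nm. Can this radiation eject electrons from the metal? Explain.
No

For photoemission, the photon energy must exceed the work function.

Photon energy: E = hc/λ = 2.5895 eV
Work function: φ = 4.32 eV

Since E_photon (2.5895 eV) < φ (4.32 eV), photoemission will NOT occur.
The threshold wavelength is λ₀ = hc/φ = 287.0 nm.
Since 478.8 nm > 287.0 nm, the photons lack sufficient energy.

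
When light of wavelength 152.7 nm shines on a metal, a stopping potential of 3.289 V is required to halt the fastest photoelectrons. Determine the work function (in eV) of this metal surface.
4.83 eV

The stopping potential gives the maximum kinetic energy: KE_max = eV_s = 3.289 eV

From Einstein's photoelectric equation: KE_max = hc/λ - φ
Rearranging: φ = hc/λ - KE_max

Calculate photon energy:
E_photon = hc/λ = (6.626×10⁻³⁴ J·s)(3×10⁸ m/s) / (152.7×10⁻⁹ m) = 8.1195 eV

Therefore:
φ = 8.1195 - 3.289 = 4.83 eV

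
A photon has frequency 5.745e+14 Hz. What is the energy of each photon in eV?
2.3759 eV

Using E = hf:

E = hf = (6.626×10⁻³⁴ J·s)(5.745e+14 Hz)
E = 2.3759 eV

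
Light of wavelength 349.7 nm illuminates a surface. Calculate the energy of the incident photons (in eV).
3.5454 eV

Using E = hf = hc/λ:

E = hc/λ = (6.626×10⁻³⁴ J·s)(3×10⁸ m/s) / (349.7×10⁻⁹ m)
E = 3.5454 eV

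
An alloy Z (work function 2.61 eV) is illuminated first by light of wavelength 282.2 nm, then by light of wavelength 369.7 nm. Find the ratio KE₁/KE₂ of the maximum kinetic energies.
2.3983

Using Einstein's equation: KE_max = hc/λ - φ

For λ₁ = 282.2 nm:
E₁ = hc/λ₁ = 4.3935 eV
KE₁ = E₁ - φ = 4.3935 - 2.61 = 1.7835 eV

For λ₂ = 369.7 nm:
E₂ = hc/λ₂ = 3.3536 eV
KE₂ = E₂ - φ = 3.3536 - 2.61 = 0.7436 eV

Ratio: KE₁/KE₂ = 1.7835/0.7436 = 2.3983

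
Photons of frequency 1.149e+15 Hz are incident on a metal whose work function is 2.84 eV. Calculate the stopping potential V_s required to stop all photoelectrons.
1.9119 V

The stopping potential V_s satisfies: eV_s = KE_max

First, find KE_max using Einstein's equation:
E_photon = hf = (6.626×10⁻³⁴ J·s)(1.149e+15 Hz) = 4.7519 eV
KE_max = E_photon - φ = 4.7519 - 2.84 = 1.9119 eV

Since eV_s = KE_max:
V_s = KE_max/e = 1.9119 V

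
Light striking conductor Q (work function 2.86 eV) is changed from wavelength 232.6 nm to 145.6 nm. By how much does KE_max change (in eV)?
3.1850 eV

Using Einstein's equation: KE_max = hc/λ - φ

For λ₁ = 232.6 nm:
KE₁ = hc/λ₁ - φ = 5.3304 - 2.86 = 2.4704 eV

For λ₂ = 145.6 nm:
KE₂ = hc/λ₂ - φ = 8.5154 - 2.86 = 5.6554 eV

Change in KE:
ΔKE = KE₂ - KE₁ = 5.6554 - 2.4704 = 3.1850 eV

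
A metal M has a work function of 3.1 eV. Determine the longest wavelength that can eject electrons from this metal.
399.95 nm

The threshold wavelength is when the photon energy equals the work function:
hc/λ₀ = φ

Solving for λ₀:
λ₀ = hc/φ = (6.626×10⁻³⁴ J·s)(3×10⁸ m/s) / (3.1 eV × 1.602×10⁻¹⁹ J/eV)
λ₀ = 399.95 nm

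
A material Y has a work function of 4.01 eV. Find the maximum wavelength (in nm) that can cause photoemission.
309.19 nm

The threshold wavelength is when the photon energy equals the work function:
hc/λ₀ = φ

Solving for λ₀:
λ₀ = hc/φ = (6.626×10⁻³⁴ J·s)(3×10⁸ m/s) / (4.01 eV × 1.602×10⁻¹⁹ J/eV)
λ₀ = 309.19 nm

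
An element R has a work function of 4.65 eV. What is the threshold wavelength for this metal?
266.63 nm

The threshold wavelength is when the photon energy equals the work function:
hc/λ₀ = φ

Solving for λ₀:
λ₀ = hc/φ = (6.626×10⁻³⁴ J·s)(3×10⁸ m/s) / (4.65 eV × 1.602×10⁻¹⁹ J/eV)
λ₀ = 266.63 nm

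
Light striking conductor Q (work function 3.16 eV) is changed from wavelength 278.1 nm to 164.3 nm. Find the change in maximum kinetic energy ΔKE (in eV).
3.0879 eV

Using Einstein's equation: KE_max = hc/λ - φ

For λ₁ = 278.1 nm:
KE₁ = hc/λ₁ - φ = 4.4583 - 3.16 = 1.2983 eV

For λ₂ = 164.3 nm:
KE₂ = hc/λ₂ - φ = 7.5462 - 3.16 = 4.3862 eV

Change in KE:
ΔKE = KE₂ - KE₁ = 4.3862 - 1.2983 = 3.0879 eV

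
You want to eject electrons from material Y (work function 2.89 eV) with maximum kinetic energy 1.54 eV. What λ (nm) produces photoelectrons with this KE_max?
279.87 nm

From Einstein's equation: KE_max = hc/λ - φ

Rearranging for λ:
hc/λ = KE_max + φ
λ = hc/(KE_max + φ)

Required photon energy:
E_photon = KE_max + φ = 1.54 + 2.89 = 4.43 eV

Required wavelength:
λ = hc/E_photon = (6.626×10⁻³⁴)(3×10⁸) / (4.43 × 1.602×10⁻¹⁹)
λ = 279.87 nm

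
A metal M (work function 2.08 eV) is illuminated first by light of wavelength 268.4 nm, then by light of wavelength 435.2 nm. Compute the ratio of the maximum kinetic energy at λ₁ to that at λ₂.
3.3026

Using Einstein's equation: KE_max = hc/λ - φ

For λ₁ = 268.4 nm:
E₁ = hc/λ₁ = 4.6194 eV
KE₁ = E₁ - φ = 4.6194 - 2.08 = 2.5394 eV

For λ₂ = 435.2 nm:
E₂ = hc/λ₂ = 2.8489 eV
KE₂ = E₂ - φ = 2.8489 - 2.08 = 0.7689 eV

Ratio: KE₁/KE₂ = 2.5394/0.7689 = 3.3026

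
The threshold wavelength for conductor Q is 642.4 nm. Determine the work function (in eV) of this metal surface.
1.93 eV

At the threshold wavelength, photon energy equals work function:
φ = hc/λ₀

Calculating:
φ = (6.626×10⁻³⁴ J·s)(3×10⁸ m/s) / (642.4×10⁻⁹ m)
φ = 1.93 eV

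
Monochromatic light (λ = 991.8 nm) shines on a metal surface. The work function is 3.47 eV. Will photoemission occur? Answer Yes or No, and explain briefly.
No

For photoemission, the photon energy must exceed the work function.

Photon energy: E = hc/λ = 1.2501 eV
Work function: φ = 3.47 eV

Since E_photon (1.2501 eV) < φ (3.47 eV), photoemission will NOT occur.
The threshold wavelength is λ₀ = hc/φ = 357.3 nm.
Since 991.8 nm > 357.3 nm, the photons lack sufficient energy.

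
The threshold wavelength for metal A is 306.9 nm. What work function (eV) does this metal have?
4.04 eV

At the threshold wavelength, photon energy equals work function:
φ = hc/λ₀

Calculating:
φ = (6.626×10⁻³⁴ J·s)(3×10⁸ m/s) / (306.9×10⁻⁹ m)
φ = 4.04 eV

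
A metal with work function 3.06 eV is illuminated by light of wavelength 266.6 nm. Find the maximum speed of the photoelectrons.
7.4800e+05 m/s

First, find the maximum kinetic energy:
E_photon = hc/λ = 4.6506 eV
KE_max = E_photon - φ = 4.6506 - 3.06 = 1.5906 eV

Convert to Joules: KE_max = 1.5906 × 1.602×10⁻¹⁹ J = 2.5484e-19 J

Then use KE = ½mv² to find velocity:
v = √(2·KE/m) = √(2 × 2.5484e-19 J / 9.109e-31 kg)
v = 7.4800e+05 m/s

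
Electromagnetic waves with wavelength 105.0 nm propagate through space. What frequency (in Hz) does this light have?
2.8552e+15 Hz

Using the wave equation: c = fλ

Solving for frequency:
f = c/λ = (3×10⁸ m/s) / (105.0×10⁻⁹ m)
f = 2.8552e+15 Hz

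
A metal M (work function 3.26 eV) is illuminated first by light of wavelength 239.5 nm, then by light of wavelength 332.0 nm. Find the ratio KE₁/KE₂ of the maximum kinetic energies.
4.0399

Using Einstein's equation: KE_max = hc/λ - φ

For λ₁ = 239.5 nm:
E₁ = hc/λ₁ = 5.1768 eV
KE₁ = E₁ - φ = 5.1768 - 3.26 = 1.9168 eV

For λ₂ = 332.0 nm:
E₂ = hc/λ₂ = 3.7345 eV
KE₂ = E₂ - φ = 3.7345 - 3.26 = 0.4745 eV

Ratio: KE₁/KE₂ = 1.9168/0.4745 = 4.0399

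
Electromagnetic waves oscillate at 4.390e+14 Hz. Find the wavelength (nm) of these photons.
682.90 nm

Using the wave equation: c = fλ

Solving for wavelength:
λ = c/f = (3×10⁸ m/s) / (4.390e+14 Hz)
λ = 682.90 nm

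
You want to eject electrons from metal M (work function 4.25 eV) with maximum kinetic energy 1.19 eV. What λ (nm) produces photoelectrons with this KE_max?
227.91 nm

From Einstein's equation: KE_max = hc/λ - φ

Rearranging for λ:
hc/λ = KE_max + φ
λ = hc/(KE_max + φ)

Required photon energy:
E_photon = KE_max + φ = 1.19 + 4.25 = 5.44 eV

Required wavelength:
λ = hc/E_photon = (6.626×10⁻³⁴)(3×10⁸) / (5.44 × 1.602×10⁻¹⁹)
λ = 227.91 nm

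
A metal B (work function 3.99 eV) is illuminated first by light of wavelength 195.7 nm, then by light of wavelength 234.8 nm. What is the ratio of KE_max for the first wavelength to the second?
1.8176

Using Einstein's equation: KE_max = hc/λ - φ

For λ₁ = 195.7 nm:
E₁ = hc/λ₁ = 6.3354 eV
KE₁ = E₁ - φ = 6.3354 - 3.99 = 2.3454 eV

For λ₂ = 234.8 nm:
E₂ = hc/λ₂ = 5.2804 eV
KE₂ = E₂ - φ = 5.2804 - 3.99 = 1.2904 eV

Ratio: KE₁/KE₂ = 2.3454/1.2904 = 1.8176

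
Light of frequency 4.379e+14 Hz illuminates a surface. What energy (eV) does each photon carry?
1.8110 eV

Using E = hf:

E = hf = (6.626×10⁻³⁴ J·s)(4.379e+14 Hz)
E = 1.8110 eV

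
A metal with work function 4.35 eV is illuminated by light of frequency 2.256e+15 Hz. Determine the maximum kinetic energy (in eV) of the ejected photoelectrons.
4.9801 eV

Using Einstein's photoelectric equation: KE_max = hf - φ

First, calculate the photon energy:
E_photon = hf = (6.626×10⁻³⁴ J·s)(2.256e+15 Hz)
E_photon = 9.3301 eV

Then, the maximum kinetic energy:
KE_max = E_photon - φ = 9.3301 eV - 4.35 eV = 4.9801 eV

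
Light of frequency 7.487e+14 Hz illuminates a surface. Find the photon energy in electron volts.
3.0964 eV

Using E = hf:

E = hf = (6.626×10⁻³⁴ J·s)(7.487e+14 Hz)
E = 3.0964 eV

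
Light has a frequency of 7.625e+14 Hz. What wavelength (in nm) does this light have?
393.17 nm

Using the wave equation: c = fλ

Solving for wavelength:
λ = c/f = (3×10⁸ m/s) / (7.625e+14 Hz)
λ = 393.17 nm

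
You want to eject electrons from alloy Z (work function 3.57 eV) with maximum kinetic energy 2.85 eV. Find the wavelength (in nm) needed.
193.12 nm

From Einstein's equation: KE_max = hc/λ - φ

Rearranging for λ:
hc/λ = KE_max + φ
λ = hc/(KE_max + φ)

Required photon energy:
E_photon = KE_max + φ = 2.85 + 3.57 = 6.42 eV

Required wavelength:
λ = hc/E_photon = (6.626×10⁻³⁴)(3×10⁸) / (6.42 × 1.602×10⁻¹⁹)
λ = 193.12 nm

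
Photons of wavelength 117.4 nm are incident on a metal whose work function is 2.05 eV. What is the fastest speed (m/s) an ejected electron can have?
1.7303e+06 m/s

First, find the maximum kinetic energy:
E_photon = hc/λ = 10.5608 eV
KE_max = E_photon - φ = 10.5608 - 2.05 = 8.5108 eV

Convert to Joules: KE_max = 8.5108 × 1.602×10⁻¹⁹ J = 1.3636e-18 J

Then use KE = ½mv² to find velocity:
v = √(2·KE/m) = √(2 × 1.3636e-18 J / 9.109e-31 kg)
v = 1.7303e+06 m/s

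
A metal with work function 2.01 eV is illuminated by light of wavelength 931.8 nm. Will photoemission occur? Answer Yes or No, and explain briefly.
No

For photoemission, the photon energy must exceed the work function.

Photon energy: E = hc/λ = 1.3306 eV
Work function: φ = 2.01 eV

Since E_photon (1.3306 eV) < φ (2.01 eV), photoemission will NOT occur.
The threshold wavelength is λ₀ = hc/φ = 616.8 nm.
Since 931.8 nm > 616.8 nm, the photons lack sufficient energy.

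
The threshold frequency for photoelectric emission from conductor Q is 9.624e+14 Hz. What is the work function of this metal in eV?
3.98 eV

At the threshold frequency, photon energy equals work function:
φ = hf₀

Calculating:
φ = (6.626×10⁻³⁴ J·s)(9.624e+14 Hz)
φ = 3.98 eV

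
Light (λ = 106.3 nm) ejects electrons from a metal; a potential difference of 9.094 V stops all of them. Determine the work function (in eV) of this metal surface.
2.57 eV

The stopping potential gives the maximum kinetic energy: KE_max = eV_s = 9.094 eV

From Einstein's photoelectric equation: KE_max = hc/λ - φ
Rearranging: φ = hc/λ - KE_max

Calculate photon energy:
E_photon = hc/λ = (6.626×10⁻³⁴ J·s)(3×10⁸ m/s) / (106.3×10⁻⁹ m) = 11.6636 eV

Therefore:
φ = 11.6636 - 9.094 = 2.57 eV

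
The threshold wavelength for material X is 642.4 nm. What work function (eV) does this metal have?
1.93 eV

At the threshold wavelength, photon energy equals work function:
φ = hc/λ₀

Calculating:
φ = (6.626×10⁻³⁴ J·s)(3×10⁸ m/s) / (642.4×10⁻⁹ m)
φ = 1.93 eV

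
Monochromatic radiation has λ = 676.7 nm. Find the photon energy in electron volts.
1.8322 eV

Using E = hf = hc/λ:

E = hc/λ = (6.626×10⁻³⁴ J·s)(3×10⁸ m/s) / (676.7×10⁻⁹ m)
E = 1.8322 eV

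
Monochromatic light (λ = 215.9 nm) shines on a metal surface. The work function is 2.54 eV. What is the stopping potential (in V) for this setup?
3.2027 V

The stopping potential V_s satisfies: eV_s = KE_max

First, find KE_max using Einstein's equation:
E_photon = hc/λ = 5.7427 eV
KE_max = E_photon - φ = 5.7427 - 2.54 = 3.2027 eV

Since eV_s = KE_max:
V_s = KE_max/e = 3.2027 V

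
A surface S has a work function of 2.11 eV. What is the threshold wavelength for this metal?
587.60 nm

The threshold wavelength is when the photon energy equals the work function:
hc/λ₀ = φ

Solving for λ₀:
λ₀ = hc/φ = (6.626×10⁻³⁴ J·s)(3×10⁸ m/s) / (2.11 eV × 1.602×10⁻¹⁹ J/eV)
λ₀ = 587.60 nm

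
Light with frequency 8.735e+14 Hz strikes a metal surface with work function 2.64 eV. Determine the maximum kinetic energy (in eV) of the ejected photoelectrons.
0.9725 eV

Using Einstein's photoelectric equation: KE_max = hf - φ

First, calculate the photon energy:
E_photon = hf = (6.626×10⁻³⁴ J·s)(8.735e+14 Hz)
E_photon = 3.6125 eV

Then, the maximum kinetic energy:
KE_max = E_photon - φ = 3.6125 eV - 2.64 eV = 0.9725 eV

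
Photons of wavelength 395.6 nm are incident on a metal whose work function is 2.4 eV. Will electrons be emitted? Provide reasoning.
Yes

For photoemission, the photon energy must exceed the work function.

Photon energy: E = hc/λ = 3.1341 eV
Work function: φ = 2.4 eV

Since E_photon (3.1341 eV) > φ (2.4 eV), photoemission WILL occur.
The threshold wavelength is λ₀ = hc/φ = 516.6 nm.
Since 395.6 nm < 516.6 nm, the light has sufficient energy.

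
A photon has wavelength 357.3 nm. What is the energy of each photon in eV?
3.4700 eV

Using E = hf = hc/λ:

E = hc/λ = (6.626×10⁻³⁴ J·s)(3×10⁸ m/s) / (357.3×10⁻⁹ m)
E = 3.4700 eV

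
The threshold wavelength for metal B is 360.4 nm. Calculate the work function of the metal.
3.44 eV

At the threshold wavelength, photon energy equals work function:
φ = hc/λ₀

Calculating:
φ = (6.626×10⁻³⁴ J·s)(3×10⁸ m/s) / (360.4×10⁻⁹ m)
φ = 3.44 eV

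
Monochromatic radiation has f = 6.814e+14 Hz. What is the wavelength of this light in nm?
439.97 nm

Using the wave equation: c = fλ

Solving for wavelength:
λ = c/f = (3×10⁸ m/s) / (6.814e+14 Hz)
λ = 439.97 nm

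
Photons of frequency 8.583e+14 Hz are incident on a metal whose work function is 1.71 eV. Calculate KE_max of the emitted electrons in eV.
1.8396 eV

Using Einstein's photoelectric equation: KE_max = hf - φ

First, calculate the photon energy:
E_photon = hf = (6.626×10⁻³⁴ J·s)(8.583e+14 Hz)
E_photon = 3.5496 eV

Then, the maximum kinetic energy:
KE_max = E_photon - φ = 3.5496 eV - 1.71 eV = 1.8396 eV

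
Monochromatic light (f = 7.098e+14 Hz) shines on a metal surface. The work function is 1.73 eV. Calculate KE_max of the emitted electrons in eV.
1.2055 eV

Using Einstein's photoelectric equation: KE_max = hf - φ

First, calculate the photon energy:
E_photon = hf = (6.626×10⁻³⁴ J·s)(7.098e+14 Hz)
E_photon = 2.9355 eV

Then, the maximum kinetic energy:
KE_max = E_photon - φ = 2.9355 eV - 1.73 eV = 1.2055 eV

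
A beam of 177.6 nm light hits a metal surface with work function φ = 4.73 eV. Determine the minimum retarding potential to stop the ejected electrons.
2.2511 V

The stopping potential V_s satisfies: eV_s = KE_max

First, find KE_max using Einstein's equation:
E_photon = hc/λ = 6.9811 eV
KE_max = E_photon - φ = 6.9811 - 4.73 = 2.2511 eV

Since eV_s = KE_max:
V_s = KE_max/e = 2.2511 V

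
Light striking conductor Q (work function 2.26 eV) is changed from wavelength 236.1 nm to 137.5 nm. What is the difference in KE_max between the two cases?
3.7657 eV

Using Einstein's equation: KE_max = hc/λ - φ

For λ₁ = 236.1 nm:
KE₁ = hc/λ₁ - φ = 5.2513 - 2.26 = 2.9913 eV

For λ₂ = 137.5 nm:
KE₂ = hc/λ₂ - φ = 9.0170 - 2.26 = 6.7570 eV

Change in KE:
ΔKE = KE₂ - KE₁ = 6.7570 - 2.9913 = 3.7657 eV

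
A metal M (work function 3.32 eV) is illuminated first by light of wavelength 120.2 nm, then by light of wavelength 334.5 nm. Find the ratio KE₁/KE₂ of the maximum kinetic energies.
18.0954

Using Einstein's equation: KE_max = hc/λ - φ

For λ₁ = 120.2 nm:
E₁ = hc/λ₁ = 10.3148 eV
KE₁ = E₁ - φ = 10.3148 - 3.32 = 6.9948 eV

For λ₂ = 334.5 nm:
E₂ = hc/λ₂ = 3.7066 eV
KE₂ = E₂ - φ = 3.7066 - 3.32 = 0.3866 eV

Ratio: KE₁/KE₂ = 6.9948/0.3866 = 18.0954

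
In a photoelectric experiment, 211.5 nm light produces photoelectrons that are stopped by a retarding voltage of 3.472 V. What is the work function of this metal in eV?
2.39 eV

The stopping potential gives the maximum kinetic energy: KE_max = eV_s = 3.472 eV

From Einstein's photoelectric equation: KE_max = hc/λ - φ
Rearranging: φ = hc/λ - KE_max

Calculate photon energy:
E_photon = hc/λ = (6.626×10⁻³⁴ J·s)(3×10⁸ m/s) / (211.5×10⁻⁹ m) = 5.8621 eV

Therefore:
φ = 5.8621 - 3.472 = 2.39 eV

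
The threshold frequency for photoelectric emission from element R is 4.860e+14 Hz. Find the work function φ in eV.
2.01 eV

At the threshold frequency, photon energy equals work function:
φ = hf₀

Calculating:
φ = (6.626×10⁻³⁴ J·s)(4.860e+14 Hz)
φ = 2.01 eV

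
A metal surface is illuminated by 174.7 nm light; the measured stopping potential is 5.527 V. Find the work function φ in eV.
1.57 eV

The stopping potential gives the maximum kinetic energy: KE_max = eV_s = 5.527 eV

From Einstein's photoelectric equation: KE_max = hc/λ - φ
Rearranging: φ = hc/λ - KE_max

Calculate photon energy:
E_photon = hc/λ = (6.626×10⁻³⁴ J·s)(3×10⁸ m/s) / (174.7×10⁻⁹ m) = 7.0970 eV

Therefore:
φ = 7.0970 - 5.527 = 1.57 eV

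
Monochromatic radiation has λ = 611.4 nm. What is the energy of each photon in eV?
2.0279 eV

Using E = hf = hc/λ:

E = hc/λ = (6.626×10⁻³⁴ J·s)(3×10⁸ m/s) / (611.4×10⁻⁹ m)
E = 2.0279 eV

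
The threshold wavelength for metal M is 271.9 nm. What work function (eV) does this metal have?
4.56 eV

At the threshold wavelength, photon energy equals work function:
φ = hc/λ₀

Calculating:
φ = (6.626×10⁻³⁴ J·s)(3×10⁸ m/s) / (271.9×10⁻⁹ m)
φ = 4.56 eV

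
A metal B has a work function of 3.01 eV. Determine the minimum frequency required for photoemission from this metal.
7.2781e+14 Hz

The threshold frequency is when the photon energy equals the work function:
hf₀ = φ

Solving for f₀:
f₀ = φ/h = (3.01 eV × 1.602×10⁻¹⁹ J/eV) / (6.626×10⁻³⁴ J·s)
f₀ = 7.2781e+14 Hz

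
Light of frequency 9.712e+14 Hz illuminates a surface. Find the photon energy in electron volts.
4.0166 eV

Using E = hf:

E = hf = (6.626×10⁻³⁴ J·s)(9.712e+14 Hz)
E = 4.0166 eV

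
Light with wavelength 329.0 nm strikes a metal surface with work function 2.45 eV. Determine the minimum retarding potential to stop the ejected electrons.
1.3185 V

The stopping potential V_s satisfies: eV_s = KE_max

First, find KE_max using Einstein's equation:
E_photon = hc/λ = 3.7685 eV
KE_max = E_photon - φ = 3.7685 - 2.45 = 1.3185 eV

Since eV_s = KE_max:
V_s = KE_max/e = 1.3185 V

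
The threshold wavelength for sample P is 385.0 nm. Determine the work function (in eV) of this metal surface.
3.22 eV

At the threshold wavelength, photon energy equals work function:
φ = hc/λ₀

Calculating:
φ = (6.626×10⁻³⁴ J·s)(3×10⁸ m/s) / (385.0×10⁻⁹ m)
φ = 3.22 eV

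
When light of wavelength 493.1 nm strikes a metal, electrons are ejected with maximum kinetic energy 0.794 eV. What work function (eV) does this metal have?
1.72 eV

From Einstein's photoelectric equation: KE_max = hf - φ = hc/λ - φ

Rearranging for φ:
φ = hc/λ - KE_max

Calculate photon energy:
E_photon = hc/λ = 2.5144 eV

Therefore:
φ = 2.5144 - 0.794 = 1.72 eV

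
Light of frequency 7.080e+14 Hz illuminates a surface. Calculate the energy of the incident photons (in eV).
2.9281 eV

Using E = hf:

E = hf = (6.626×10⁻³⁴ J·s)(7.080e+14 Hz)
E = 2.9281 eV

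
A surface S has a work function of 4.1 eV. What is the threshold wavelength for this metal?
302.40 nm

The threshold wavelength is when the photon energy equals the work function:
hc/λ₀ = φ

Solving for λ₀:
λ₀ = hc/φ = (6.626×10⁻³⁴ J·s)(3×10⁸ m/s) / (4.1 eV × 1.602×10⁻¹⁹ J/eV)
λ₀ = 302.40 nm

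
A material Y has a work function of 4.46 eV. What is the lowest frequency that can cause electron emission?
1.0784e+15 Hz

The threshold frequency is when the photon energy equals the work function:
hf₀ = φ

Solving for f₀:
f₀ = φ/h = (4.46 eV × 1.602×10⁻¹⁹ J/eV) / (6.626×10⁻³⁴ J·s)
f₀ = 1.0784e+15 Hz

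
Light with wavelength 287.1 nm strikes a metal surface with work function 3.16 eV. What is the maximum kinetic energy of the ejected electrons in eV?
1.1585 eV

Using Einstein's photoelectric equation: KE_max = hf - φ = hc/λ - φ

First, calculate the photon energy:
E_photon = hc/λ = (6.626×10⁻³⁴ J·s)(3×10⁸ m/s) / (287.1×10⁻⁹ m)
E_photon = 4.3185 eV

Then, the maximum kinetic energy:
KE_max = E_photon - φ = 4.3185 eV - 3.16 eV = 1.1585 eV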